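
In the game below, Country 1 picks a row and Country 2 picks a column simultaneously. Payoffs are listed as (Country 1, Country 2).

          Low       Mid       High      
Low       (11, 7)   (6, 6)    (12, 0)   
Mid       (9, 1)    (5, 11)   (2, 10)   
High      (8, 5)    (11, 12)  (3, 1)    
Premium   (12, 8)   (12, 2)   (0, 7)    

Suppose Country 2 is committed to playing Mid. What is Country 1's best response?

With Country 2 fixed at Mid, Country 1's payoffs are: Low → 6, Mid → 5, High → 11, Premium → 12.
The maximum is 12, achieved by Premium.

Premium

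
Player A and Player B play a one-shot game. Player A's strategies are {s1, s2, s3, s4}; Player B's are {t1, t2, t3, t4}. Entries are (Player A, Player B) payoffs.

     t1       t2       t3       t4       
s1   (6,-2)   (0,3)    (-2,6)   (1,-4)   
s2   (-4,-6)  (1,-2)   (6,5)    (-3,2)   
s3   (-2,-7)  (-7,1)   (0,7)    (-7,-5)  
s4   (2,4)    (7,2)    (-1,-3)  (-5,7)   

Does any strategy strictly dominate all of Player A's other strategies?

A strategy is strictly dominant if it gives Player A a strictly higher payoff than every other strategy, against every choice by the opponent.
s1 is not dominant: against t2, s2 gives 1 > 0.
s2 is not dominant: against t1, s1 gives 6 > -4.
s3 is not dominant: against t1, s1 gives 6 > -2.
s4 is not dominant: against t1, s1 gives 6 > 2.
No single strategy is best against every opponent action.

None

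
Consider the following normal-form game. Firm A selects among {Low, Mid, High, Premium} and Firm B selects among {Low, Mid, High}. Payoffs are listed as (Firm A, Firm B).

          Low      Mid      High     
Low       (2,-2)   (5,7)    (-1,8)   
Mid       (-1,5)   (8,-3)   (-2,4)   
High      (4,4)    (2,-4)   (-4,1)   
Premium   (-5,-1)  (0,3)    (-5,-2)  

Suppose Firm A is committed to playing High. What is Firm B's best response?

Low

With Firm A fixed at High, Firm B's payoffs are: Low → 4, Mid → -4, High → 1.
The maximum is 4, achieved by Low.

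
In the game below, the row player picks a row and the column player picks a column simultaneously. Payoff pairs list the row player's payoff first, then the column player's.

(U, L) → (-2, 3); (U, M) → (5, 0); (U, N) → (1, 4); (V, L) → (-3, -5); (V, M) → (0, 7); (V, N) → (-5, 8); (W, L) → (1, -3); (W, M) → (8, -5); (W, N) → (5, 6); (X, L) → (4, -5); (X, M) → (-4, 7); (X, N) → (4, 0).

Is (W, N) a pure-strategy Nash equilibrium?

Holding the column player at N: the row player gets 5 from W, versus 1 from U, -5 from V, 4 from X. No profitable deviation for the row player.
Holding the row player at W: the column player gets 6 from N, versus -3 from L, -5 from M. No profitable deviation for the column player either.

Yes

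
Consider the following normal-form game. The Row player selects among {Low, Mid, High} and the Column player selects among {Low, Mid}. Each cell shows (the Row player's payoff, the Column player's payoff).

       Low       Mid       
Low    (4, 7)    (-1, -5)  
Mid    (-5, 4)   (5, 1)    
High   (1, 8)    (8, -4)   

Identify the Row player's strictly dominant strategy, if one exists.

A strategy is strictly dominant if it gives the Row player a strictly higher payoff than every other strategy, against every choice by the opponent.
Low is not dominant: against Mid, Mid gives 5 > -1.
Mid is not dominant: against Low, Low gives 4 > -5.
High is not dominant: against Low, Low gives 4 > 1.
No single strategy is best against every opponent action.

None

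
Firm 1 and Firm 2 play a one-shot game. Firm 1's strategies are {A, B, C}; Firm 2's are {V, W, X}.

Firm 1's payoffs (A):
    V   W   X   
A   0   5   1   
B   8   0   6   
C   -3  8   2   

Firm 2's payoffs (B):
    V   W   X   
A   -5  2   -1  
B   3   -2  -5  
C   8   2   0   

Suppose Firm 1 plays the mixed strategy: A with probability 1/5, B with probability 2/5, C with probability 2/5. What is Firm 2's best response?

V

Compute Firm 2's expected payoff from each pure strategy against the given mix.
V: (1/5)·(-5) + (2/5)·3 + (2/5)·8 = 17/5
W: (1/5)·2 + (2/5)·(-2) + (2/5)·2 = 2/5
X: (1/5)·(-1) + (2/5)·(-5) + (2/5)·0 = -11/5
Highest expected payoff is 17/5, from V.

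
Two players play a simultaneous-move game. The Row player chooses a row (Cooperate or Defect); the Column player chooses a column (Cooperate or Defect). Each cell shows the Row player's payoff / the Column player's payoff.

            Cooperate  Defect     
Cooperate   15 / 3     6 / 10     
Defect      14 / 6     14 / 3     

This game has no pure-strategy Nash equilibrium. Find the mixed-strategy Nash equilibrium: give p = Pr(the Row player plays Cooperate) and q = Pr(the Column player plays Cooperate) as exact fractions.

Each player's mixing probability is pinned down by making the *other* player indifferent.
The Column player indifferent between Cooperate and Defect: p·3 + (1−p)·6 = p·10 + (1−p)·3 ⟹ 6 + (-3)p = 3 + 7p ⟹ p = 3/10.
The Row player indifferent between Cooperate and Defect: q·15 + (1−q)·6 = q·14 + (1−q)·14 ⟹ 6 + 9q = 14 + 0q ⟹ q = 8/9.

p = 3/10, q = 8/9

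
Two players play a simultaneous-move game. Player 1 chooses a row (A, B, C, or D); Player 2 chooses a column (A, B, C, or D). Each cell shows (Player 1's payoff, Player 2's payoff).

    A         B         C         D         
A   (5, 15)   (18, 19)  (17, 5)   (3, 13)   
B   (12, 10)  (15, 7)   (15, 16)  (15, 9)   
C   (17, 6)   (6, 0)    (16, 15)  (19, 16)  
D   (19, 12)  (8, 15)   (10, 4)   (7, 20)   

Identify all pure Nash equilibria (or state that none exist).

Find each player's best response to every opponent strategy; NE are the intersections.
Player 1's best responses — vs A: D (payoff 19); vs B: A (payoff 18); vs C: A (payoff 17); vs D: C (payoff 19).
Player 2's best responses — vs A: B (payoff 19); vs B: C (payoff 16); vs C: D (payoff 16); vs D: D (payoff 20).
Mutual best responses occur at (A, B) and (C, D); at each, neither player gains by switching.

(A, B) and (C, D)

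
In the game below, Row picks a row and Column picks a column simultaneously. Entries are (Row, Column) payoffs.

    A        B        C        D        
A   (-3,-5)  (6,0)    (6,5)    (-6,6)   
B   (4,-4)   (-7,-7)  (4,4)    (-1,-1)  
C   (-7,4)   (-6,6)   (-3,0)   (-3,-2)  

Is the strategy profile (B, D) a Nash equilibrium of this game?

Holding Column at D: Row gets -1 from B, versus -6 from A, -3 from C. No profitable deviation for Row.
Holding Row at B: Column gets -1 from D but could get 4 by switching to C. Column has a profitable deviation.

No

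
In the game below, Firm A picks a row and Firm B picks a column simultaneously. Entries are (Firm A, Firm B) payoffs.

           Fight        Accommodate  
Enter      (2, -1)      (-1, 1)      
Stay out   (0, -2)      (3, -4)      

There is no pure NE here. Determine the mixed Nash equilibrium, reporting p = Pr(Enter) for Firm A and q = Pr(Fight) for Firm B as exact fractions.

In a mixed NE each player is indifferent between their pure strategies, so the opponent's mix sets the indifference.
Firm B indifferent between Fight and Accommodate: p·(-1) + (1−p)·(-2) = p·1 + (1−p)·(-4) ⟹ (-2) + 1p = (-4) + 5p ⟹ p = 1/2.
Firm A indifferent between Enter and Stay out: q·2 + (1−q)·(-1) = q·0 + (1−q)·3 ⟹ (-1) + 3q = 3 + (-3)q ⟹ q = 2/3.

p = 1/2, q = 2/3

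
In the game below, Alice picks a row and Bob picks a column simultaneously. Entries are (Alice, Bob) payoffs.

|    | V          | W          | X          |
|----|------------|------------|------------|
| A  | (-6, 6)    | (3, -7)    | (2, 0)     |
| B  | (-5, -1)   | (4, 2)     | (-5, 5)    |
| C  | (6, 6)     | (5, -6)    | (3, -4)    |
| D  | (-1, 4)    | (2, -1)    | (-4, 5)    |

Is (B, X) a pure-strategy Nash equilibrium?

No

Holding Bob at X: Alice gets -5 from B but could get 3 by switching to C. Alice has a profitable deviation.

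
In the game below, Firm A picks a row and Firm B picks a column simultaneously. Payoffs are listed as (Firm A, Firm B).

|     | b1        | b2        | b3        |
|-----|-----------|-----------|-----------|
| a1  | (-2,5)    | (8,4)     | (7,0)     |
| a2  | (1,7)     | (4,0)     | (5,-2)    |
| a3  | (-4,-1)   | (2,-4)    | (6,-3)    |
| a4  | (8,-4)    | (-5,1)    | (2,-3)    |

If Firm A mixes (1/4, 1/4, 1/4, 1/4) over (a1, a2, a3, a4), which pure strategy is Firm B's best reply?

Firm B's best reply maximizes expected payoff against the mix.
b1: (1/4)·5 + (1/4)·7 + (1/4)·(-1) + (1/4)·(-4) = 7/4
b2: (1/4)·4 + (1/4)·0 + (1/4)·(-4) + (1/4)·1 = 1/4
b3: (1/4)·0 + (1/4)·(-2) + (1/4)·(-3) + (1/4)·(-3) = -2
Highest expected payoff is 7/4, from b1.

b1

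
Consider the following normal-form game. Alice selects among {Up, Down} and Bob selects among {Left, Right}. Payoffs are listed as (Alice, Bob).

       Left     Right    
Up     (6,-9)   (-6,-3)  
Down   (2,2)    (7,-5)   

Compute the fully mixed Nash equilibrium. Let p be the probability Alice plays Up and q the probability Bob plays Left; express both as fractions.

p = 7/13, q = 13/17

Each player's mixing probability is pinned down by making the *other* player indifferent.
Bob indifferent between Left and Right: p·(-9) + (1−p)·2 = p·(-3) + (1−p)·(-5) ⟹ 2 + (-11)p = (-5) + 2p ⟹ p = 7/13.
Alice indifferent between Up and Down: q·6 + (1−q)·(-6) = q·2 + (1−q)·7 ⟹ (-6) + 12q = 7 + (-5)q ⟹ q = 13/17.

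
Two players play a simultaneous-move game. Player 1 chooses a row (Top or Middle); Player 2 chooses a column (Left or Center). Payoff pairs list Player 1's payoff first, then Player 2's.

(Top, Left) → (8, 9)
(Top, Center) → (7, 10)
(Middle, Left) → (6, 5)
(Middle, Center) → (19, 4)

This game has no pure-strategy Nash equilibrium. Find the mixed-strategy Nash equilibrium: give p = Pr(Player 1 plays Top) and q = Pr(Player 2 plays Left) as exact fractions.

p = 1/2, q = 6/7

Each player's mixing probability is pinned down by making the *other* player indifferent.
Player 2 indifferent between Left and Center: p·9 + (1−p)·5 = p·10 + (1−p)·4 ⟹ 5 + 4p = 4 + 6p ⟹ p = 1/2.
Player 1 indifferent between Top and Middle: q·8 + (1−q)·7 = q·6 + (1−q)·19 ⟹ 7 + 1q = 19 + (-13)q ⟹ q = 6/7.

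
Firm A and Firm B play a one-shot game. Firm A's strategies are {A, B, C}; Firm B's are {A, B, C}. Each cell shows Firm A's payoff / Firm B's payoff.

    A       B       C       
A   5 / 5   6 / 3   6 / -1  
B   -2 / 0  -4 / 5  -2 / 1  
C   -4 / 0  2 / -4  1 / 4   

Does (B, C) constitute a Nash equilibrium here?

Holding Firm B at C: Firm A gets -2 from B but could get 6 by switching to A. Firm A has a profitable deviation.

No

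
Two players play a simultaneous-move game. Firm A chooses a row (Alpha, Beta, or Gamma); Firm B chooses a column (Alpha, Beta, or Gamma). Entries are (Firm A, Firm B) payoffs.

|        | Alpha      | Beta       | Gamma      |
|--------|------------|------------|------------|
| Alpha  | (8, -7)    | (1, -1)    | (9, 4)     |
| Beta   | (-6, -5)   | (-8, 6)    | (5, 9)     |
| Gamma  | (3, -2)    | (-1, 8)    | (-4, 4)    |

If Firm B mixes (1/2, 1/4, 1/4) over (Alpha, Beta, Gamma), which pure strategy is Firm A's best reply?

Firm A's best reply maximizes expected payoff against the mix.
Alpha: (1/2)·8 + (1/4)·1 + (1/4)·9 = 13/2
Beta: (1/2)·(-6) + (1/4)·(-8) + (1/4)·5 = -15/4
Gamma: (1/2)·3 + (1/4)·(-1) + (1/4)·(-4) = 1/4
Highest expected payoff is 13/2, from Alpha.

Alpha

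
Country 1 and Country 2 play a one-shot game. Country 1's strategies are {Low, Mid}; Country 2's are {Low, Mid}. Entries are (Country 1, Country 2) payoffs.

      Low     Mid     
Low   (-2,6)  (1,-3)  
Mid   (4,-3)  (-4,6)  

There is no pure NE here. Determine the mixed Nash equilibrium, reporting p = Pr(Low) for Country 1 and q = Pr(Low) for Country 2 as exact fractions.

Each player's mixing probability is pinned down by making the *other* player indifferent.
Country 2 indifferent between Low and Mid: p·6 + (1−p)·(-3) = p·(-3) + (1−p)·6 ⟹ (-3) + 9p = 6 + (-9)p ⟹ p = 1/2.
Country 1 indifferent between Low and Mid: q·(-2) + (1−q)·1 = q·4 + (1−q)·(-4) ⟹ 1 + (-3)q = (-4) + 8q ⟹ q = 5/11.

p = 1/2, q = 5/11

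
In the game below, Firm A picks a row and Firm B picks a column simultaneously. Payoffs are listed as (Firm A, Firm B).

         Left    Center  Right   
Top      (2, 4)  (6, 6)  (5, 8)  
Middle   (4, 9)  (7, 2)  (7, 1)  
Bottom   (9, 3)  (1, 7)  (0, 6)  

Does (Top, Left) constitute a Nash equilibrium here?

No

Holding Firm B at Left: Firm A gets 2 from Top but could get 9 by switching to Bottom. Firm A has a profitable deviation.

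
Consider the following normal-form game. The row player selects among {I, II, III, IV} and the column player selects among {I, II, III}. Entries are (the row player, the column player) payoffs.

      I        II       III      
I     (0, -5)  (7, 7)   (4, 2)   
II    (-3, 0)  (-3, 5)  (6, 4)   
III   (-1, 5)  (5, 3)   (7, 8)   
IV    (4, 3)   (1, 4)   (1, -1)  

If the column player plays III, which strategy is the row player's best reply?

III

With the column player fixed at III, the row player's payoffs are: I → 4, II → 6, III → 7, IV → 1.
The maximum is 7, achieved by III.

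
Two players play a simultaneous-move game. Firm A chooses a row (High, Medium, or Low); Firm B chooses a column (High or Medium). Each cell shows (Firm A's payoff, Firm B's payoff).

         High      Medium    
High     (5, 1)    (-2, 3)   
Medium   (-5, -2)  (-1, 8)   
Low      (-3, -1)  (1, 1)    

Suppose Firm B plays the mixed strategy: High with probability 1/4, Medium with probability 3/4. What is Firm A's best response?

Low

Firm A's best reply maximizes expected payoff against the mix.
High: (1/4)·5 + (3/4)·(-2) = -1/4
Medium: (1/4)·(-5) + (3/4)·(-1) = -2
Low: (1/4)·(-3) + (3/4)·1 = 0
Highest expected payoff is 0, from Low.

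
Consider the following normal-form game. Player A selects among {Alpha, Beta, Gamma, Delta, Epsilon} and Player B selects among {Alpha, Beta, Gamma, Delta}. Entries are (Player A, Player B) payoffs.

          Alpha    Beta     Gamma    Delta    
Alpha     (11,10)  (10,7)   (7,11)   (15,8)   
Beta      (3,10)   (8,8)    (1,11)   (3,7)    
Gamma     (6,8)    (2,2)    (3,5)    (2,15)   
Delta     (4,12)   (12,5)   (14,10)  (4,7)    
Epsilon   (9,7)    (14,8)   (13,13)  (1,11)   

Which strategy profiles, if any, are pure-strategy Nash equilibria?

None

Check mutual best responses: a cell is a NE iff neither player can gain by unilaterally deviating.
Player A's best responses — vs Alpha: Alpha (payoff 11); vs Beta: Epsilon (payoff 14); vs Gamma: Delta (payoff 14); vs Delta: Alpha (payoff 15).
Player B's best responses — vs Alpha: Gamma (payoff 11); vs Beta: Gamma (payoff 11); vs Gamma: Delta (payoff 15); vs Delta: Alpha (payoff 12); vs Epsilon: Gamma (payoff 13).
No cell has both players best-responding. For instance, Player A's best reply to Delta is Alpha, but against Alpha Player B prefers Gamma over Delta.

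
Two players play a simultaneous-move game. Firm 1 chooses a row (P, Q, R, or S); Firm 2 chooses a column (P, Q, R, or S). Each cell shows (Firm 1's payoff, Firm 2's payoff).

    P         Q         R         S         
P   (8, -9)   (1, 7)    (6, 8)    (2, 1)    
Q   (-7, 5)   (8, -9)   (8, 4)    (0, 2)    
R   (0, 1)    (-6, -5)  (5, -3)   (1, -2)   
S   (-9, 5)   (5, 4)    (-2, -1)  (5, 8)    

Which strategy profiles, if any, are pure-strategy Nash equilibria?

A profile is a Nash equilibrium when each player is best-responding to the other.
Firm 1's best responses — vs P: P (payoff 8); vs Q: Q (payoff 8); vs R: Q (payoff 8); vs S: S (payoff 5).
Firm 2's best responses — vs P: R (payoff 8); vs Q: P (payoff 5); vs R: P (payoff 1); vs S: S (payoff 8).
The only mutual best response is (S, S); neither player gains by switching there.

(S, S)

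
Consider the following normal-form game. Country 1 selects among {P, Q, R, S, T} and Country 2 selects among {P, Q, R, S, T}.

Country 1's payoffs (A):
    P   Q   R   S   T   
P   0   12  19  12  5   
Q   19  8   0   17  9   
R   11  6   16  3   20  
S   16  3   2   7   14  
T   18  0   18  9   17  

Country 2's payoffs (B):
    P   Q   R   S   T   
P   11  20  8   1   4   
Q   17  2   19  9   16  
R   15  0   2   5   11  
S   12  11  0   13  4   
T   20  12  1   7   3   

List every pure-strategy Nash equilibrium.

(P, Q)

A profile is a Nash equilibrium when each player is best-responding to the other.
Country 1's best responses — vs P: Q (payoff 19); vs Q: P (payoff 12); vs R: P (payoff 19); vs S: Q (payoff 17); vs T: R (payoff 20).
Country 2's best responses — vs P: Q (payoff 20); vs Q: R (payoff 19); vs R: P (payoff 15); vs S: S (payoff 13); vs T: P (payoff 20).
The only mutual best response is (P, Q); neither player gains by switching there.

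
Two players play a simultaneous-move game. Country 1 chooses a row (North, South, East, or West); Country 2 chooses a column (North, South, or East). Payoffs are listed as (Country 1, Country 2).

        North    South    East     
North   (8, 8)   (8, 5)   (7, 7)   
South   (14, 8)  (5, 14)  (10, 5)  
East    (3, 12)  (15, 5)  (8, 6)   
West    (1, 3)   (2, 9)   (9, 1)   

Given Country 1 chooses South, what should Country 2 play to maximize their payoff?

South

With Country 1 fixed at South, Country 2's payoffs are: North → 8, South → 14, East → 5.
The maximum is 14, achieved by South.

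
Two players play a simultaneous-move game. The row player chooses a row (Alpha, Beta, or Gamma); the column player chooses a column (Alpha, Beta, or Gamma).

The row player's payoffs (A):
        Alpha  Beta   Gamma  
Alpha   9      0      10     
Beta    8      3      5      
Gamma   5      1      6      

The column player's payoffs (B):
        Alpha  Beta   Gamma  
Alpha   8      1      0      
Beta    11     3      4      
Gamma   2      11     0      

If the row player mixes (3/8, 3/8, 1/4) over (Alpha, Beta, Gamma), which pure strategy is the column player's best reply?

Compute the column player's expected payoff from each pure strategy against the given mix.
Alpha: (3/8)·8 + (3/8)·11 + (1/4)·2 = 61/8
Beta: (3/8)·1 + (3/8)·3 + (1/4)·11 = 17/4
Gamma: (3/8)·0 + (3/8)·4 + (1/4)·0 = 3/2
Highest expected payoff is 61/8, from Alpha.

Alpha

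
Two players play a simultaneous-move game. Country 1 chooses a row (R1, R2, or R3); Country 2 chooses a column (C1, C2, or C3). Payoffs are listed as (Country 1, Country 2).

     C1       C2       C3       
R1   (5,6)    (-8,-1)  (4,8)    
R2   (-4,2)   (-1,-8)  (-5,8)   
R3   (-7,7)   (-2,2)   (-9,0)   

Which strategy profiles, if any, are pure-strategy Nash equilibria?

A profile is a Nash equilibrium when each player is best-responding to the other.
Country 1's best responses — vs C1: R1 (payoff 5); vs C2: R2 (payoff -1); vs C3: R1 (payoff 4).
Country 2's best responses — vs R1: C3 (payoff 8); vs R2: C3 (payoff 8); vs R3: C1 (payoff 7).
The only mutual best response is (R1, C3); neither player gains by switching there.

(R1, C3)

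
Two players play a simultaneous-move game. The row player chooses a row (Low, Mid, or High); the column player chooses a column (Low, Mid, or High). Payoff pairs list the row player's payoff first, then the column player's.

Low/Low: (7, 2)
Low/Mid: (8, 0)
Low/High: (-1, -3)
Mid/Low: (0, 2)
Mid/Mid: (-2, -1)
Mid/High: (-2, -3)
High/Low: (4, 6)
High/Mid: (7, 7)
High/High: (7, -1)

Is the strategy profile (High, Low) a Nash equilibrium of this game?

No

Holding the column player at Low: the row player gets 4 from High but could get 7 by switching to Low. The row player has a profitable deviation.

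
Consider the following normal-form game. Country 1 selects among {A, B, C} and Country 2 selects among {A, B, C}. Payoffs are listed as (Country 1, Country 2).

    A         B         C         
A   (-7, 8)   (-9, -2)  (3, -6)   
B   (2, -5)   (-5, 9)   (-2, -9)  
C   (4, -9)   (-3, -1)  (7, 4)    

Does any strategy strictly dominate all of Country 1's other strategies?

A strategy is strictly dominant if it gives Country 1 a strictly higher payoff than every other strategy, against every choice by the opponent.
C strictly dominates: vs A: 4 > each of {-7, 2}; vs B: -3 > each of {-9, -5}; vs C: 7 > each of {3, -2}.

C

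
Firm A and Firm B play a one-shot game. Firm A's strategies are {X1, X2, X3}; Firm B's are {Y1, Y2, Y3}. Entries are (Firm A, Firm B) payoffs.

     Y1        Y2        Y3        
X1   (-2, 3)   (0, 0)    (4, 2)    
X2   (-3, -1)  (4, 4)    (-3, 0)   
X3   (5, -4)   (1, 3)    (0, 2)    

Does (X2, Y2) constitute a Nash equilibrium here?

Yes

Holding Firm B at Y2: Firm A gets 4 from X2, versus 0 from X1, 1 from X3. No profitable deviation for Firm A.
Holding Firm A at X2: Firm B gets 4 from Y2, versus -1 from Y1, 0 from Y3. No profitable deviation for Firm B either.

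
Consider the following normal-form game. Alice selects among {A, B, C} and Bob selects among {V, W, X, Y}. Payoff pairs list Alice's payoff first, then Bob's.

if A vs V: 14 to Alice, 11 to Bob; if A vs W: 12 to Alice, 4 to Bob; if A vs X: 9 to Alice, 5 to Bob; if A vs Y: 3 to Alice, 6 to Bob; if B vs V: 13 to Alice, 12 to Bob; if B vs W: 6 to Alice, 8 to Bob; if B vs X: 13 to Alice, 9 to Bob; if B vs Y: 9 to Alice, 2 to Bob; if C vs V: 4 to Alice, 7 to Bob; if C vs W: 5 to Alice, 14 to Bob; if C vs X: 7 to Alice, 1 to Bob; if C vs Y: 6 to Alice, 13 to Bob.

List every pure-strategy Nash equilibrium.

Find each player's best response to every opponent strategy; NE are the intersections.
Alice's best responses — vs V: A (payoff 14); vs W: A (payoff 12); vs X: B (payoff 13); vs Y: B (payoff 9).
Bob's best responses — vs A: V (payoff 11); vs B: V (payoff 12); vs C: W (payoff 14).
The only mutual best response is (A, V); neither player gains by switching there.

(A, V)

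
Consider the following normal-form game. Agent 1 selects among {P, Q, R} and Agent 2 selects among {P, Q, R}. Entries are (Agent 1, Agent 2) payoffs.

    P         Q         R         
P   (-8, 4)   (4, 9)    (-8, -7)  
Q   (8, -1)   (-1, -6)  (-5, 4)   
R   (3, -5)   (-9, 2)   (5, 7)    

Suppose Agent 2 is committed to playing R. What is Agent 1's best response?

With Agent 2 fixed at R, Agent 1's payoffs are: P → -8, Q → -5, R → 5.
The maximum is 5, achieved by R.

R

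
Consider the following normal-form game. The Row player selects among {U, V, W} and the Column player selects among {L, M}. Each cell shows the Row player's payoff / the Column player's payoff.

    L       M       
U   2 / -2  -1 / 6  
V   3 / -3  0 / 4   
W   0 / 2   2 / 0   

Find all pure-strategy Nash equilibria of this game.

No pure-strategy Nash equilibrium

Check mutual best responses: a cell is a NE iff neither player can gain by unilaterally deviating.
The Row player's best responses — vs L: V (payoff 3); vs M: W (payoff 2).
The Column player's best responses — vs U: M (payoff 6); vs V: M (payoff 4); vs W: L (payoff 2).
No cell has both players best-responding. For instance, the Row player's best reply to L is V, but against V the Column player prefers M over L.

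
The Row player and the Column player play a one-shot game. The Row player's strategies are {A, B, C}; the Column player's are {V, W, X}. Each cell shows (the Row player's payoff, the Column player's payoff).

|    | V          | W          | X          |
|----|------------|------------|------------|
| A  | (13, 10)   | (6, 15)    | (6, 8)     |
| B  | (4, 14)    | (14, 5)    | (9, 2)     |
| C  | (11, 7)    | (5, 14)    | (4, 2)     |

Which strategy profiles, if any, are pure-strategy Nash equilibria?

There is no pure-strategy Nash equilibrium

A profile is a Nash equilibrium when each player is best-responding to the other.
The Row player's best responses — vs V: A (payoff 13); vs W: B (payoff 14); vs X: B (payoff 9).
The Column player's best responses — vs A: W (payoff 15); vs B: V (payoff 14); vs C: W (payoff 14).
No cell has both players best-responding. For instance, the Row player's best reply to V is A, but against A the Column player prefers W over V.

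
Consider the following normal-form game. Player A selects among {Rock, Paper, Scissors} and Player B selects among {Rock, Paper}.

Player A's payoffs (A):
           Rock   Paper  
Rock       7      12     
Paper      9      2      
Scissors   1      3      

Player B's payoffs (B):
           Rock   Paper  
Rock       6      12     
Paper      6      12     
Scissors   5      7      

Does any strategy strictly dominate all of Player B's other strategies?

Paper

A strategy is strictly dominant if it gives Player B a strictly higher payoff than every other strategy, against every choice by the opponent.
Paper strictly dominates: vs Rock: 12 > 6; vs Paper: 12 > 6; vs Scissors: 7 > 5.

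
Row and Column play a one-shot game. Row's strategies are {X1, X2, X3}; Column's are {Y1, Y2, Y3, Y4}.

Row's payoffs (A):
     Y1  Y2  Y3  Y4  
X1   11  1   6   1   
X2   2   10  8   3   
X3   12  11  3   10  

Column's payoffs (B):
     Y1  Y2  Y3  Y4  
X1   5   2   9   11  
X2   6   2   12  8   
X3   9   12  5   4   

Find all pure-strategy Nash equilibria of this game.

Check mutual best responses: a cell is a NE iff neither player can gain by unilaterally deviating.
Row's best responses — vs Y1: X3 (payoff 12); vs Y2: X3 (payoff 11); vs Y3: X2 (payoff 8); vs Y4: X3 (payoff 10).
Column's best responses — vs X1: Y4 (payoff 11); vs X2: Y3 (payoff 12); vs X3: Y2 (payoff 12).
Mutual best responses occur at (X2, Y3) and (X3, Y2); at each, neither player gains by switching.

(X2, Y3) and (X3, Y2)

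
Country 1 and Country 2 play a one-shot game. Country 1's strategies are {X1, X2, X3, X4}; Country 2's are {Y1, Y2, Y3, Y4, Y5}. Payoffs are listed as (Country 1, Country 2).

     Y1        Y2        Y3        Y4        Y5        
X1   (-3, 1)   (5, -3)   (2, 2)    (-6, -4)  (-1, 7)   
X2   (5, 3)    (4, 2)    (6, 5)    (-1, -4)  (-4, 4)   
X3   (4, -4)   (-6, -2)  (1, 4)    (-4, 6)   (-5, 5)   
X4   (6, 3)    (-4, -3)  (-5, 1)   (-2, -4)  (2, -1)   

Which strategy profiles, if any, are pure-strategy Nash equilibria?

Find each player's best response to every opponent strategy; NE are the intersections.
Country 1's best responses — vs Y1: X4 (payoff 6); vs Y2: X1 (payoff 5); vs Y3: X2 (payoff 6); vs Y4: X2 (payoff -1); vs Y5: X4 (payoff 2).
Country 2's best responses — vs X1: Y5 (payoff 7); vs X2: Y3 (payoff 5); vs X3: Y4 (payoff 6); vs X4: Y1 (payoff 3).
Mutual best responses occur at (X2, Y3) and (X4, Y1); at each, neither player gains by switching.

(X2, Y3) and (X4, Y1)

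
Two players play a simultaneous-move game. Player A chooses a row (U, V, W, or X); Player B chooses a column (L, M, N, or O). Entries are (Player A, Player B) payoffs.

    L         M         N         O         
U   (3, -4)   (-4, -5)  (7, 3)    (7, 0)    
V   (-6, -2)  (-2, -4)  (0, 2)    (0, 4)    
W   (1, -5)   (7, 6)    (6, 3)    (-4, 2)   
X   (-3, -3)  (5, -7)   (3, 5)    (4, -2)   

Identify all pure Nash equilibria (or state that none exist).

A profile is a Nash equilibrium when each player is best-responding to the other.
Player A's best responses — vs L: U (payoff 3); vs M: W (payoff 7); vs N: U (payoff 7); vs O: U (payoff 7).
Player B's best responses — vs U: N (payoff 3); vs V: O (payoff 4); vs W: M (payoff 6); vs X: N (payoff 5).
Mutual best responses occur at (U, N) and (W, M); at each, neither player gains by switching.

(U, N) and (W, M)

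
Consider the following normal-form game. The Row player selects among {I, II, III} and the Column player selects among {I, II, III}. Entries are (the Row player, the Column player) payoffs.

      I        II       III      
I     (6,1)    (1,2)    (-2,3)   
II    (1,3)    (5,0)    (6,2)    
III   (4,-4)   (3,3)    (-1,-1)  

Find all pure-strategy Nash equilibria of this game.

Check mutual best responses: a cell is a NE iff neither player can gain by unilaterally deviating.
The Row player's best responses — vs I: I (payoff 6); vs II: II (payoff 5); vs III: II (payoff 6).
The Column player's best responses — vs I: III (payoff 3); vs II: I (payoff 3); vs III: II (payoff 3).
No cell has both players best-responding. For instance, the Row player's best reply to III is II, but against II the Column player prefers I over III.

No pure-strategy Nash equilibrium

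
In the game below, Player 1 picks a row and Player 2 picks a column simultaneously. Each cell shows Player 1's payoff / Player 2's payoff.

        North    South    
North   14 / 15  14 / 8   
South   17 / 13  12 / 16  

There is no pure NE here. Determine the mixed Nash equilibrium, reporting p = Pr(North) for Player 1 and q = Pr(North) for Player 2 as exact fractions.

Each player's mixing probability is pinned down by making the *other* player indifferent.
Player 2 indifferent between North and South: p·15 + (1−p)·13 = p·8 + (1−p)·16 ⟹ 13 + 2p = 16 + (-8)p ⟹ p = 3/10.
Player 1 indifferent between North and South: q·14 + (1−q)·14 = q·17 + (1−q)·12 ⟹ 14 + 0q = 12 + 5q ⟹ q = 2/5.

p = 3/10, q = 2/5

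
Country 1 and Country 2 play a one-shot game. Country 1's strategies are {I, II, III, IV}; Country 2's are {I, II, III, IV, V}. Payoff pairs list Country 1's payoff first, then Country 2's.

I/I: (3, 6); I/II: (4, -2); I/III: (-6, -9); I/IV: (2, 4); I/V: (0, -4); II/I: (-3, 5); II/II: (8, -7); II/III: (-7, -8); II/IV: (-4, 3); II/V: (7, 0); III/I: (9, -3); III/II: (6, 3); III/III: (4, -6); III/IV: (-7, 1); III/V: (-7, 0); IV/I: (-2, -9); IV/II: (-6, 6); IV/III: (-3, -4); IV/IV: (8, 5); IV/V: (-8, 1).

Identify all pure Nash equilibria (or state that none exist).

None

A profile is a Nash equilibrium when each player is best-responding to the other.
Country 1's best responses — vs I: III (payoff 9); vs II: II (payoff 8); vs III: III (payoff 4); vs IV: IV (payoff 8); vs V: II (payoff 7).
Country 2's best responses — vs I: I (payoff 6); vs II: I (payoff 5); vs III: II (payoff 3); vs IV: II (payoff 6).
No cell has both players best-responding. For instance, Country 1's best reply to II is II, but against II Country 2 prefers I over II.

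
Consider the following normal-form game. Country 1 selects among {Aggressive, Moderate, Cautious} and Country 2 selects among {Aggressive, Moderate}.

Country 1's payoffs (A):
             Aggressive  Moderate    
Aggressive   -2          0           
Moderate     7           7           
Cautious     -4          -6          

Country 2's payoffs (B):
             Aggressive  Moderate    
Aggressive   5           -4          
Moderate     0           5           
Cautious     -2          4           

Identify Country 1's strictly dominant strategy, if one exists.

A strategy is strictly dominant if it gives Country 1 a strictly higher payoff than every other strategy, against every choice by the opponent.
Moderate strictly dominates: vs Aggressive: 7 > each of {-2, -4}; vs Moderate: 7 > each of {0, -6}.

Moderate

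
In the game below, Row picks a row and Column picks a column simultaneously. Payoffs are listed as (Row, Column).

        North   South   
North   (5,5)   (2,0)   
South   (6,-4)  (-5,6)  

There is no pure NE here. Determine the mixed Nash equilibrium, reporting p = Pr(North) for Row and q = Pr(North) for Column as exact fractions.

p = 2/3, q = 7/8

Each player's mixing probability is pinned down by making the *other* player indifferent.
Column indifferent between North and South: p·5 + (1−p)·(-4) = p·0 + (1−p)·6 ⟹ (-4) + 9p = 6 + (-6)p ⟹ p = 2/3.
Row indifferent between North and South: q·5 + (1−q)·2 = q·6 + (1−q)·(-5) ⟹ 2 + 3q = (-5) + 11q ⟹ q = 7/8.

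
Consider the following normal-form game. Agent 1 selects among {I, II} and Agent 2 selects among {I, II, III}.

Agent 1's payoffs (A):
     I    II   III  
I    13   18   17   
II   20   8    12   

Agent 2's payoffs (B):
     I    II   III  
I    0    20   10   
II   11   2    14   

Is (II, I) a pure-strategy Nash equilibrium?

No

Holding Agent 2 at I: Agent 1 gets 20 from II, versus 13 from I. No profitable deviation for Agent 1.
Holding Agent 1 at II: Agent 2 gets 11 from I but could get 14 by switching to III. Agent 2 has a profitable deviation.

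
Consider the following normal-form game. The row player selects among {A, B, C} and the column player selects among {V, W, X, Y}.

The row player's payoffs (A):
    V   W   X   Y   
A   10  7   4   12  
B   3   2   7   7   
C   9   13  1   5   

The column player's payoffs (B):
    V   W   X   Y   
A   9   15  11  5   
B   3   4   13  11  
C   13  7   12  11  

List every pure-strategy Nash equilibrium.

A profile is a Nash equilibrium when each player is best-responding to the other.
The row player's best responses — vs V: A (payoff 10); vs W: C (payoff 13); vs X: B (payoff 7); vs Y: A (payoff 12).
The column player's best responses — vs A: W (payoff 15); vs B: X (payoff 13); vs C: V (payoff 13).
The only mutual best response is (B, X); neither player gains by switching there.

(B, X)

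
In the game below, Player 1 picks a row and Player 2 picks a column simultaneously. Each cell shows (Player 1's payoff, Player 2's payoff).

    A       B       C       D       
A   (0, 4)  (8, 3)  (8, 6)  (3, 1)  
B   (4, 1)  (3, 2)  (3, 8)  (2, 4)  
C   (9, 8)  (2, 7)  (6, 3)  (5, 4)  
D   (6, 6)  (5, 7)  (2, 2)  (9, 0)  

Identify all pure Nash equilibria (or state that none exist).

A profile is a Nash equilibrium when each player is best-responding to the other.
Player 1's best responses — vs A: C (payoff 9); vs B: A (payoff 8); vs C: A (payoff 8); vs D: D (payoff 9).
Player 2's best responses — vs A: C (payoff 6); vs B: C (payoff 8); vs C: A (payoff 8); vs D: B (payoff 7).
Mutual best responses occur at (A, C) and (C, A); at each, neither player gains by switching.

(A, C) and (C, A)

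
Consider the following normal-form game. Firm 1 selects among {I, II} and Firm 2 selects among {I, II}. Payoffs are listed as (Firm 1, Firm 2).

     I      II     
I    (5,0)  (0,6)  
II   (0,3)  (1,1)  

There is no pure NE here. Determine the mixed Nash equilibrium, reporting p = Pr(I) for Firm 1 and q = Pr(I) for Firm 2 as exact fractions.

Each player's mixing probability is pinned down by making the *other* player indifferent.
Firm 2 indifferent between I and II: p·0 + (1−p)·3 = p·6 + (1−p)·1 ⟹ 3 + (-3)p = 1 + 5p ⟹ p = 1/4.
Firm 1 indifferent between I and II: q·5 + (1−q)·0 = q·0 + (1−q)·1 ⟹ 0 + 5q = 1 + (-1)q ⟹ q = 1/6.

p = 1/4, q = 1/6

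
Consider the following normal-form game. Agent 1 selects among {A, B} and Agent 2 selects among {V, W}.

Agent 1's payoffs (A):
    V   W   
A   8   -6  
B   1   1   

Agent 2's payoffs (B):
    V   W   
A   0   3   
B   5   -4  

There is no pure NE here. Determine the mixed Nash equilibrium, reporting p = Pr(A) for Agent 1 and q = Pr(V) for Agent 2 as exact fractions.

p = 3/4, q = 1/2

Each player's mixing probability is pinned down by making the *other* player indifferent.
Agent 2 indifferent between V and W: p·0 + (1−p)·5 = p·3 + (1−p)·(-4) ⟹ 5 + (-5)p = (-4) + 7p ⟹ p = 3/4.
Agent 1 indifferent between A and B: q·8 + (1−q)·(-6) = q·1 + (1−q)·1 ⟹ (-6) + 14q = 1 + 0q ⟹ q = 1/2.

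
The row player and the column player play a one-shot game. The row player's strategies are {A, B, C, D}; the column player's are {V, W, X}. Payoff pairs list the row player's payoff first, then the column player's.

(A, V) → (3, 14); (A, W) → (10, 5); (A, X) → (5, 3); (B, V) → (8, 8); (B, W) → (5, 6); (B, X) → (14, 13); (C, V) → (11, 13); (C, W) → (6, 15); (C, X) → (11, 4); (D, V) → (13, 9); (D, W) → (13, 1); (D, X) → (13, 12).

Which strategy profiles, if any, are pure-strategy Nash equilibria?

(B, X)

Check mutual best responses: a cell is a NE iff neither player can gain by unilaterally deviating.
The row player's best responses — vs V: D (payoff 13); vs W: D (payoff 13); vs X: B (payoff 14).
The column player's best responses — vs A: V (payoff 14); vs B: X (payoff 13); vs C: W (payoff 15); vs D: X (payoff 12).
The only mutual best response is (B, X); neither player gains by switching there.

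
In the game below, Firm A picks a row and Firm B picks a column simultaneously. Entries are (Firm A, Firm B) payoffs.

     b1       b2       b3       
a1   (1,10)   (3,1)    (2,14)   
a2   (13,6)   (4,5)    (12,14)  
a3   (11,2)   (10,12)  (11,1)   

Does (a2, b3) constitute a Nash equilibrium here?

Holding Firm B at b3: Firm A gets 12 from a2, versus 2 from a1, 11 from a3. No profitable deviation for Firm A.
Holding Firm A at a2: Firm B gets 14 from b3, versus 6 from b1, 5 from b2. No profitable deviation for Firm B either.

Yes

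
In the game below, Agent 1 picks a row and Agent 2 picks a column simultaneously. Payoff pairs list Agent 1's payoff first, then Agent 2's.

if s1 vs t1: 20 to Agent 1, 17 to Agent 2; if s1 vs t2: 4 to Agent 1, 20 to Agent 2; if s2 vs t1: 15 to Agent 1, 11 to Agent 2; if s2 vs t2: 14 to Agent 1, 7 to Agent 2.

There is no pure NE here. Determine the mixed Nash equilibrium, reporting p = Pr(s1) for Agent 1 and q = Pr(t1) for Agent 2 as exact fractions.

p = 4/7, q = 2/3

In a mixed NE each player is indifferent between their pure strategies, so the opponent's mix sets the indifference.
Agent 2 indifferent between t1 and t2: p·17 + (1−p)·11 = p·20 + (1−p)·7 ⟹ 11 + 6p = 7 + 13p ⟹ p = 4/7.
Agent 1 indifferent between s1 and s2: q·20 + (1−q)·4 = q·15 + (1−q)·14 ⟹ 4 + 16q = 14 + 1q ⟹ q = 2/3.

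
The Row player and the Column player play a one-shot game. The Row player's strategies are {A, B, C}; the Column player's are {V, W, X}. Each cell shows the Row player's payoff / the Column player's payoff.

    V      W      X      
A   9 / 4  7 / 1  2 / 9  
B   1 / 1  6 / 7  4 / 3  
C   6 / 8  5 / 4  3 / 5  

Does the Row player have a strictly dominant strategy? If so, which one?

Check whether one of the Row player's strategies beats all alternatives regardless of what the opponent does.
A is not dominant: against X, B gives 4 > 2.
B is not dominant: against V, A gives 9 > 1.
C is not dominant: against V, A gives 9 > 6.
No single strategy is best against every opponent action.

No strictly dominant strategy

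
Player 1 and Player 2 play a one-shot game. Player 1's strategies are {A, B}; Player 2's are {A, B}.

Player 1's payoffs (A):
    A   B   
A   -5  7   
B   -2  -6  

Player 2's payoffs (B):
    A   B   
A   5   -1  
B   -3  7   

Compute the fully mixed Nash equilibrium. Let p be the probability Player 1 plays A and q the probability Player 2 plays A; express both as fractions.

In a mixed NE each player is indifferent between their pure strategies, so the opponent's mix sets the indifference.
Player 2 indifferent between A and B: p·5 + (1−p)·(-3) = p·(-1) + (1−p)·7 ⟹ (-3) + 8p = 7 + (-8)p ⟹ p = 5/8.
Player 1 indifferent between A and B: q·(-5) + (1−q)·7 = q·(-2) + (1−q)·(-6) ⟹ 7 + (-12)q = (-6) + 4q ⟹ q = 13/16.

p = 5/8, q = 13/16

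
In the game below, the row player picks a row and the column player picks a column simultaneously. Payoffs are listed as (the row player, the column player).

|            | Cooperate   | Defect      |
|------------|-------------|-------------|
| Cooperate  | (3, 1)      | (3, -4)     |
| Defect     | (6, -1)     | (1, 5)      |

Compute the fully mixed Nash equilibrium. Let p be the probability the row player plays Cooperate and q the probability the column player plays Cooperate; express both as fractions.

p = 6/11, q = 2/5

Each player's mixing probability is pinned down by making the *other* player indifferent.
The column player indifferent between Cooperate and Defect: p·1 + (1−p)·(-1) = p·(-4) + (1−p)·5 ⟹ (-1) + 2p = 5 + (-9)p ⟹ p = 6/11.
The row player indifferent between Cooperate and Defect: q·3 + (1−q)·3 = q·6 + (1−q)·1 ⟹ 3 + 0q = 1 + 5q ⟹ q = 2/5.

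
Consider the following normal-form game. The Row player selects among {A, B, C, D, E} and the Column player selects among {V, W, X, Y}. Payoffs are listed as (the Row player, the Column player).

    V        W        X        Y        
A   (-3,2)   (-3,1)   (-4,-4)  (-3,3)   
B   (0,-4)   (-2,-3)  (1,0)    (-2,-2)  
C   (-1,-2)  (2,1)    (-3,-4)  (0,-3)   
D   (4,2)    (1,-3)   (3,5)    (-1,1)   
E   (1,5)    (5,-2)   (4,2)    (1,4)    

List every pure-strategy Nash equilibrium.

Find each player's best response to every opponent strategy; NE are the intersections.
The Row player's best responses — vs V: D (payoff 4); vs W: E (payoff 5); vs X: E (payoff 4); vs Y: E (payoff 1).
The Column player's best responses — vs A: Y (payoff 3); vs B: X (payoff 0); vs C: W (payoff 1); vs D: X (payoff 5); vs E: V (payoff 5).
No cell has both players best-responding. For instance, the Row player's best reply to Y is E, but against E the Column player prefers V over Y.

No pure-strategy Nash equilibrium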